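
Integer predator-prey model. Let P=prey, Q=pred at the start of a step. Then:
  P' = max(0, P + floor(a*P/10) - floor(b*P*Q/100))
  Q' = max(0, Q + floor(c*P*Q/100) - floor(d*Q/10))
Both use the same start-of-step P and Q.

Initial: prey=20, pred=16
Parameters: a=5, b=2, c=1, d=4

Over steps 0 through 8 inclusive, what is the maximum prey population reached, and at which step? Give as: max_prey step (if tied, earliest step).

Answer: 126 8

Derivation:
Step 1: prey: 20+10-6=24; pred: 16+3-6=13
Step 2: prey: 24+12-6=30; pred: 13+3-5=11
Step 3: prey: 30+15-6=39; pred: 11+3-4=10
Step 4: prey: 39+19-7=51; pred: 10+3-4=9
Step 5: prey: 51+25-9=67; pred: 9+4-3=10
Step 6: prey: 67+33-13=87; pred: 10+6-4=12
Step 7: prey: 87+43-20=110; pred: 12+10-4=18
Step 8: prey: 110+55-39=126; pred: 18+19-7=30
Max prey = 126 at step 8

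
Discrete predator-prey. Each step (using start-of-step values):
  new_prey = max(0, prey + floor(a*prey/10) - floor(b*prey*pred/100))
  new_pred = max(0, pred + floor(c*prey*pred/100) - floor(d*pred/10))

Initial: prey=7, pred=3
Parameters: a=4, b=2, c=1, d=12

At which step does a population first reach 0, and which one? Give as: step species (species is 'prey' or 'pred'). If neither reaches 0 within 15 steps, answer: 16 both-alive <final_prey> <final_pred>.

Answer: 1 pred

Derivation:
Step 1: prey: 7+2-0=9; pred: 3+0-3=0
First extinction: pred at step 1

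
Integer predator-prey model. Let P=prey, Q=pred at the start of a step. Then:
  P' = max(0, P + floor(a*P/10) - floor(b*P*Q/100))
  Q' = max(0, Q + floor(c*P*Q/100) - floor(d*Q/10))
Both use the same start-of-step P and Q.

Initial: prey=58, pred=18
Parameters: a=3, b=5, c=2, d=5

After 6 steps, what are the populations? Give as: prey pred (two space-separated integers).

Answer: 0 2

Derivation:
Step 1: prey: 58+17-52=23; pred: 18+20-9=29
Step 2: prey: 23+6-33=0; pred: 29+13-14=28
Step 3: prey: 0+0-0=0; pred: 28+0-14=14
Step 4: prey: 0+0-0=0; pred: 14+0-7=7
Step 5: prey: 0+0-0=0; pred: 7+0-3=4
Step 6: prey: 0+0-0=0; pred: 4+0-2=2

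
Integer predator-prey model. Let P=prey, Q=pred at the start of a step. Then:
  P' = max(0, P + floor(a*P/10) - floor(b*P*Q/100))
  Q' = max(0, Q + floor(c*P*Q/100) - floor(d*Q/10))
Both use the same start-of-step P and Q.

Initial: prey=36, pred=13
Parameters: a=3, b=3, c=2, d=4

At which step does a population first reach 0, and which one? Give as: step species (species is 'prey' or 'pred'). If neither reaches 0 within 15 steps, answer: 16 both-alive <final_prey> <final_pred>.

Answer: 16 both-alive 22 2

Derivation:
Step 1: prey: 36+10-14=32; pred: 13+9-5=17
Step 2: prey: 32+9-16=25; pred: 17+10-6=21
Step 3: prey: 25+7-15=17; pred: 21+10-8=23
Step 4: prey: 17+5-11=11; pred: 23+7-9=21
Step 5: prey: 11+3-6=8; pred: 21+4-8=17
Step 6: prey: 8+2-4=6; pred: 17+2-6=13
Step 7: prey: 6+1-2=5; pred: 13+1-5=9
Step 8: prey: 5+1-1=5; pred: 9+0-3=6
Step 9: prey: 5+1-0=6; pred: 6+0-2=4
Step 10: prey: 6+1-0=7; pred: 4+0-1=3
Step 11: prey: 7+2-0=9; pred: 3+0-1=2
Step 12: prey: 9+2-0=11; pred: 2+0-0=2
Step 13: prey: 11+3-0=14; pred: 2+0-0=2
Step 14: prey: 14+4-0=18; pred: 2+0-0=2
Step 15: prey: 18+5-1=22; pred: 2+0-0=2
No extinction within 15 steps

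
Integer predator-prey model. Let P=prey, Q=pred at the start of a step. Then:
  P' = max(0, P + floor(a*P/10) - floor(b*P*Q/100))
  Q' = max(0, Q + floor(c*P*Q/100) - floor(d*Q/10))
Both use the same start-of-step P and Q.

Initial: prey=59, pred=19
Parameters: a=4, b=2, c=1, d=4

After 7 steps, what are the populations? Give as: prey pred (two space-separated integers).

Answer: 16 22

Derivation:
Step 1: prey: 59+23-22=60; pred: 19+11-7=23
Step 2: prey: 60+24-27=57; pred: 23+13-9=27
Step 3: prey: 57+22-30=49; pred: 27+15-10=32
Step 4: prey: 49+19-31=37; pred: 32+15-12=35
Step 5: prey: 37+14-25=26; pred: 35+12-14=33
Step 6: prey: 26+10-17=19; pred: 33+8-13=28
Step 7: prey: 19+7-10=16; pred: 28+5-11=22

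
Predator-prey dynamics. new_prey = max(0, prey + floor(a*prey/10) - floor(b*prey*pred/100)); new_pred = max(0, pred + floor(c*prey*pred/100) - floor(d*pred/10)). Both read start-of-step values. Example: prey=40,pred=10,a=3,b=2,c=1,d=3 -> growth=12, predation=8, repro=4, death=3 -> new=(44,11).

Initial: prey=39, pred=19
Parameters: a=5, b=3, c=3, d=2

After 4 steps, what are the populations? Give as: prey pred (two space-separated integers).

Answer: 0 69

Derivation:
Step 1: prey: 39+19-22=36; pred: 19+22-3=38
Step 2: prey: 36+18-41=13; pred: 38+41-7=72
Step 3: prey: 13+6-28=0; pred: 72+28-14=86
Step 4: prey: 0+0-0=0; pred: 86+0-17=69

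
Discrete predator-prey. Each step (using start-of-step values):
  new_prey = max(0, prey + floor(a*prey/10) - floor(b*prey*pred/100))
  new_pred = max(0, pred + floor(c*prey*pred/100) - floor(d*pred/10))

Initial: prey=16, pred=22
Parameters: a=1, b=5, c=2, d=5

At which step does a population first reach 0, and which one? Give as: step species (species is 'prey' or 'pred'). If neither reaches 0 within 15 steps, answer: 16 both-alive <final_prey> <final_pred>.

Step 1: prey: 16+1-17=0; pred: 22+7-11=18
First extinction: prey at step 1

Answer: 1 prey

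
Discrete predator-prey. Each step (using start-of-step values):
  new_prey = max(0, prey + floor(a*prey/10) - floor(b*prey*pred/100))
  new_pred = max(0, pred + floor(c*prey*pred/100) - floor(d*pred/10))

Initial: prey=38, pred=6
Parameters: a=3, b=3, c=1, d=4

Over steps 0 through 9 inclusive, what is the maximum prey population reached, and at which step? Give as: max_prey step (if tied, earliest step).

Answer: 69 6

Derivation:
Step 1: prey: 38+11-6=43; pred: 6+2-2=6
Step 2: prey: 43+12-7=48; pred: 6+2-2=6
Step 3: prey: 48+14-8=54; pred: 6+2-2=6
Step 4: prey: 54+16-9=61; pred: 6+3-2=7
Step 5: prey: 61+18-12=67; pred: 7+4-2=9
Step 6: prey: 67+20-18=69; pred: 9+6-3=12
Step 7: prey: 69+20-24=65; pred: 12+8-4=16
Step 8: prey: 65+19-31=53; pred: 16+10-6=20
Step 9: prey: 53+15-31=37; pred: 20+10-8=22
Max prey = 69 at step 6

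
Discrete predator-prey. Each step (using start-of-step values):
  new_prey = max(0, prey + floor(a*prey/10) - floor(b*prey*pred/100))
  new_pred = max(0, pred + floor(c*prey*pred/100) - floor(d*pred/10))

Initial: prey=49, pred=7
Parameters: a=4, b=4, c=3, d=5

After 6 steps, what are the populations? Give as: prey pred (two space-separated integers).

Answer: 0 11

Derivation:
Step 1: prey: 49+19-13=55; pred: 7+10-3=14
Step 2: prey: 55+22-30=47; pred: 14+23-7=30
Step 3: prey: 47+18-56=9; pred: 30+42-15=57
Step 4: prey: 9+3-20=0; pred: 57+15-28=44
Step 5: prey: 0+0-0=0; pred: 44+0-22=22
Step 6: prey: 0+0-0=0; pred: 22+0-11=11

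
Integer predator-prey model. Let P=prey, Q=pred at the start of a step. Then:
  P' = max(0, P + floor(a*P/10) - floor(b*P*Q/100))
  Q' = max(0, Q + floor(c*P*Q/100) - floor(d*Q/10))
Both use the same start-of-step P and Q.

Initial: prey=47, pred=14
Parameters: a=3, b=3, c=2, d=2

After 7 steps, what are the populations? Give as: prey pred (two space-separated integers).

Answer: 0 23

Derivation:
Step 1: prey: 47+14-19=42; pred: 14+13-2=25
Step 2: prey: 42+12-31=23; pred: 25+21-5=41
Step 3: prey: 23+6-28=1; pred: 41+18-8=51
Step 4: prey: 1+0-1=0; pred: 51+1-10=42
Step 5: prey: 0+0-0=0; pred: 42+0-8=34
Step 6: prey: 0+0-0=0; pred: 34+0-6=28
Step 7: prey: 0+0-0=0; pred: 28+0-5=23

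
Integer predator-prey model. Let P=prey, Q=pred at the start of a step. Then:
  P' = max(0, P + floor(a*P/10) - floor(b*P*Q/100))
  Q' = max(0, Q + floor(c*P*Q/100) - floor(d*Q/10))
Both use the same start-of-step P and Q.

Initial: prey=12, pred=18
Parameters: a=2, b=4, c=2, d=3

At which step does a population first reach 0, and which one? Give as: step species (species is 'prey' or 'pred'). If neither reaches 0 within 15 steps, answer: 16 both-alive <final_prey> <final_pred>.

Step 1: prey: 12+2-8=6; pred: 18+4-5=17
Step 2: prey: 6+1-4=3; pred: 17+2-5=14
Step 3: prey: 3+0-1=2; pred: 14+0-4=10
Step 4: prey: 2+0-0=2; pred: 10+0-3=7
Step 5: prey: 2+0-0=2; pred: 7+0-2=5
Step 6: prey: 2+0-0=2; pred: 5+0-1=4
Step 7: prey: 2+0-0=2; pred: 4+0-1=3
Step 8: prey: 2+0-0=2; pred: 3+0-0=3
Steps 9-15: state stable at prey=2, pred=3 (no change)
No extinction within 15 steps

Answer: 16 both-alive 2 3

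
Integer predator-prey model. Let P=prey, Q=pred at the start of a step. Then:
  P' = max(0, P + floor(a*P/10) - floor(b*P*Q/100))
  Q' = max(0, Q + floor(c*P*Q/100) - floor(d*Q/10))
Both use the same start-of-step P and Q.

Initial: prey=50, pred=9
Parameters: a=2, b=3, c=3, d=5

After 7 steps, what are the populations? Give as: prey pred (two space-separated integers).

Answer: 0 4

Derivation:
Step 1: prey: 50+10-13=47; pred: 9+13-4=18
Step 2: prey: 47+9-25=31; pred: 18+25-9=34
Step 3: prey: 31+6-31=6; pred: 34+31-17=48
Step 4: prey: 6+1-8=0; pred: 48+8-24=32
Step 5: prey: 0+0-0=0; pred: 32+0-16=16
Step 6: prey: 0+0-0=0; pred: 16+0-8=8
Step 7: prey: 0+0-0=0; pred: 8+0-4=4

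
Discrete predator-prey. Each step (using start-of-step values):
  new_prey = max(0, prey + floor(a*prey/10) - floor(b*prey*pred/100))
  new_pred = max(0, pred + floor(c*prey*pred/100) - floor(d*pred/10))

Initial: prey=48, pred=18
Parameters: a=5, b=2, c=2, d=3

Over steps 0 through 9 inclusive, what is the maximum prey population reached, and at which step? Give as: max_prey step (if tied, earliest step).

Answer: 55 1

Derivation:
Step 1: prey: 48+24-17=55; pred: 18+17-5=30
Step 2: prey: 55+27-33=49; pred: 30+33-9=54
Step 3: prey: 49+24-52=21; pred: 54+52-16=90
Step 4: prey: 21+10-37=0; pred: 90+37-27=100
Step 5: prey: 0+0-0=0; pred: 100+0-30=70
Step 6: prey: 0+0-0=0; pred: 70+0-21=49
Step 7: prey: 0+0-0=0; pred: 49+0-14=35
Step 8: prey: 0+0-0=0; pred: 35+0-10=25
Step 9: prey: 0+0-0=0; pred: 25+0-7=18
Max prey = 55 at step 1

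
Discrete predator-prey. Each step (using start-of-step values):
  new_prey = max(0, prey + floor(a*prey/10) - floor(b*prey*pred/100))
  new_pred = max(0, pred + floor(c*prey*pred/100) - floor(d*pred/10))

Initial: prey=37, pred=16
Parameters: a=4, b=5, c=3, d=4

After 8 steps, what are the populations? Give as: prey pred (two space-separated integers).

Step 1: prey: 37+14-29=22; pred: 16+17-6=27
Step 2: prey: 22+8-29=1; pred: 27+17-10=34
Step 3: prey: 1+0-1=0; pred: 34+1-13=22
Step 4: prey: 0+0-0=0; pred: 22+0-8=14
Step 5: prey: 0+0-0=0; pred: 14+0-5=9
Step 6: prey: 0+0-0=0; pred: 9+0-3=6
Step 7: prey: 0+0-0=0; pred: 6+0-2=4
Step 8: prey: 0+0-0=0; pred: 4+0-1=3

Answer: 0 3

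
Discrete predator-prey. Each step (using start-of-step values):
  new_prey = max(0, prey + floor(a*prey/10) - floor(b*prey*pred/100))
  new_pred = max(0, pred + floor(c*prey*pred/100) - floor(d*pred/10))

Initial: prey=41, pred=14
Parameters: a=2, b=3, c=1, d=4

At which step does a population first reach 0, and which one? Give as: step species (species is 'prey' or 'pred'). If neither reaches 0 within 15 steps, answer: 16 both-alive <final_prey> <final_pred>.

Answer: 16 both-alive 46 2

Derivation:
Step 1: prey: 41+8-17=32; pred: 14+5-5=14
Step 2: prey: 32+6-13=25; pred: 14+4-5=13
Step 3: prey: 25+5-9=21; pred: 13+3-5=11
Step 4: prey: 21+4-6=19; pred: 11+2-4=9
Step 5: prey: 19+3-5=17; pred: 9+1-3=7
Step 6: prey: 17+3-3=17; pred: 7+1-2=6
Step 7: prey: 17+3-3=17; pred: 6+1-2=5
Step 8: prey: 17+3-2=18; pred: 5+0-2=3
Step 9: prey: 18+3-1=20; pred: 3+0-1=2
Step 10: prey: 20+4-1=23; pred: 2+0-0=2
Step 11: prey: 23+4-1=26; pred: 2+0-0=2
Step 12: prey: 26+5-1=30; pred: 2+0-0=2
Step 13: prey: 30+6-1=35; pred: 2+0-0=2
Step 14: prey: 35+7-2=40; pred: 2+0-0=2
Step 15: prey: 40+8-2=46; pred: 2+0-0=2
No extinction within 15 steps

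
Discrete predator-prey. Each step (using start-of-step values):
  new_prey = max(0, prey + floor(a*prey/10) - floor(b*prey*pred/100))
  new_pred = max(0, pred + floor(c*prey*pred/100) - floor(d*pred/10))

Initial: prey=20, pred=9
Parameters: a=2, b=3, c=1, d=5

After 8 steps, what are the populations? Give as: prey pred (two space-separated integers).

Answer: 44 1

Derivation:
Step 1: prey: 20+4-5=19; pred: 9+1-4=6
Step 2: prey: 19+3-3=19; pred: 6+1-3=4
Step 3: prey: 19+3-2=20; pred: 4+0-2=2
Step 4: prey: 20+4-1=23; pred: 2+0-1=1
Step 5: prey: 23+4-0=27; pred: 1+0-0=1
Step 6: prey: 27+5-0=32; pred: 1+0-0=1
Step 7: prey: 32+6-0=38; pred: 1+0-0=1
Step 8: prey: 38+7-1=44; pred: 1+0-0=1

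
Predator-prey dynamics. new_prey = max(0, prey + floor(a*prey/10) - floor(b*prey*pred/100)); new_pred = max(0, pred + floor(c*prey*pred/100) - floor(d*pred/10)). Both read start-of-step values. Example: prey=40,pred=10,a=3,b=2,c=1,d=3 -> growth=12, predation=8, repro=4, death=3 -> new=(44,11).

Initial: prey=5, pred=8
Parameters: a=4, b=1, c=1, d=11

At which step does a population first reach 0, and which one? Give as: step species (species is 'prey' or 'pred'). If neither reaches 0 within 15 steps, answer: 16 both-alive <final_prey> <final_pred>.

Step 1: prey: 5+2-0=7; pred: 8+0-8=0
First extinction: pred at step 1

Answer: 1 pred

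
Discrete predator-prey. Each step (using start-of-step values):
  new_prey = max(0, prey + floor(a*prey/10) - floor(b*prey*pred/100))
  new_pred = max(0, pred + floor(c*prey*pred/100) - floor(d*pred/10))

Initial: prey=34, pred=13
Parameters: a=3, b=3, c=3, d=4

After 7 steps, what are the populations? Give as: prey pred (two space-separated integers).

Answer: 1 8

Derivation:
Step 1: prey: 34+10-13=31; pred: 13+13-5=21
Step 2: prey: 31+9-19=21; pred: 21+19-8=32
Step 3: prey: 21+6-20=7; pred: 32+20-12=40
Step 4: prey: 7+2-8=1; pred: 40+8-16=32
Step 5: prey: 1+0-0=1; pred: 32+0-12=20
Step 6: prey: 1+0-0=1; pred: 20+0-8=12
Step 7: prey: 1+0-0=1; pred: 12+0-4=8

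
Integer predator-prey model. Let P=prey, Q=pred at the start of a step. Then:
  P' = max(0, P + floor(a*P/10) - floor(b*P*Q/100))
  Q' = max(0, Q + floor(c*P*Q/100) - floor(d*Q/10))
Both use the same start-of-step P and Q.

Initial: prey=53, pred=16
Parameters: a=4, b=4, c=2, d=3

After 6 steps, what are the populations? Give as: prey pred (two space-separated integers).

Answer: 0 14

Derivation:
Step 1: prey: 53+21-33=41; pred: 16+16-4=28
Step 2: prey: 41+16-45=12; pred: 28+22-8=42
Step 3: prey: 12+4-20=0; pred: 42+10-12=40
Step 4: prey: 0+0-0=0; pred: 40+0-12=28
Step 5: prey: 0+0-0=0; pred: 28+0-8=20
Step 6: prey: 0+0-0=0; pred: 20+0-6=14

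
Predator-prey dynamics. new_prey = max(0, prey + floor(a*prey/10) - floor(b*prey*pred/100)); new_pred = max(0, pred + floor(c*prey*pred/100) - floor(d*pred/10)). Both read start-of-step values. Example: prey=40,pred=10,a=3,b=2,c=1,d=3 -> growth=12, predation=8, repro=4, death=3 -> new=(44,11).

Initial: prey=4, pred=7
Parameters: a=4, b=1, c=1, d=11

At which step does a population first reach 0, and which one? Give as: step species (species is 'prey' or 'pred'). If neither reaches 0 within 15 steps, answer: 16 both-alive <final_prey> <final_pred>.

Answer: 1 pred

Derivation:
Step 1: prey: 4+1-0=5; pred: 7+0-7=0
First extinction: pred at step 1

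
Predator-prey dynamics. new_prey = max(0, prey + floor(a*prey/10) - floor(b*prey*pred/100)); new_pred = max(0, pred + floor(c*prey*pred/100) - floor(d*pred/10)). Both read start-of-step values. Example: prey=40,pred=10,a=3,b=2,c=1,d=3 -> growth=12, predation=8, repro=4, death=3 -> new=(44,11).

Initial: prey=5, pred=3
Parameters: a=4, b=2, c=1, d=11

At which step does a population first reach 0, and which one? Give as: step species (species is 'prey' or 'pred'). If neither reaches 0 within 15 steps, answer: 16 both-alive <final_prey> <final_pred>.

Answer: 1 pred

Derivation:
Step 1: prey: 5+2-0=7; pred: 3+0-3=0
First extinction: pred at step 1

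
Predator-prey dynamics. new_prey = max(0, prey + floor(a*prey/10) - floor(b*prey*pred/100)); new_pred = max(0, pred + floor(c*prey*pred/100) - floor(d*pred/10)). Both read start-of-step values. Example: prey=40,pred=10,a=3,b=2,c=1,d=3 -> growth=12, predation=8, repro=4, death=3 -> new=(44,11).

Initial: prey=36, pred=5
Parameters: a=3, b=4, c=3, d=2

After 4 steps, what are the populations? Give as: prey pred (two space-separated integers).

Step 1: prey: 36+10-7=39; pred: 5+5-1=9
Step 2: prey: 39+11-14=36; pred: 9+10-1=18
Step 3: prey: 36+10-25=21; pred: 18+19-3=34
Step 4: prey: 21+6-28=0; pred: 34+21-6=49

Answer: 0 49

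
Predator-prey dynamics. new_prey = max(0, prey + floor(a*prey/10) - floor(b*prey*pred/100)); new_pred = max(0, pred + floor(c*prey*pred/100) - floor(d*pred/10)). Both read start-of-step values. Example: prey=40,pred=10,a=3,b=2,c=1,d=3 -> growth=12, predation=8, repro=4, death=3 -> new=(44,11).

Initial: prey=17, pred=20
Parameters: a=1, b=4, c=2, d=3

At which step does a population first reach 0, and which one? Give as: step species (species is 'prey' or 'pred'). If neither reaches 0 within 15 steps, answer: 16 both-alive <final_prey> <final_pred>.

Step 1: prey: 17+1-13=5; pred: 20+6-6=20
Step 2: prey: 5+0-4=1; pred: 20+2-6=16
Step 3: prey: 1+0-0=1; pred: 16+0-4=12
Step 4: prey: 1+0-0=1; pred: 12+0-3=9
Step 5: prey: 1+0-0=1; pred: 9+0-2=7
Step 6: prey: 1+0-0=1; pred: 7+0-2=5
Step 7: prey: 1+0-0=1; pred: 5+0-1=4
Step 8: prey: 1+0-0=1; pred: 4+0-1=3
Step 9: prey: 1+0-0=1; pred: 3+0-0=3
Steps 10-15: state stable at prey=1, pred=3 (no change)
No extinction within 15 steps

Answer: 16 both-alive 1 3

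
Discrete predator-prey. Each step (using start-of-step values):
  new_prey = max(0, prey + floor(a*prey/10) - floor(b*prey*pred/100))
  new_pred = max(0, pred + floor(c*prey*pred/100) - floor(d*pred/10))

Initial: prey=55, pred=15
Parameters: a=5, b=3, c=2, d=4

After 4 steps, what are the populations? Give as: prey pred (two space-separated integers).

Answer: 0 49

Derivation:
Step 1: prey: 55+27-24=58; pred: 15+16-6=25
Step 2: prey: 58+29-43=44; pred: 25+29-10=44
Step 3: prey: 44+22-58=8; pred: 44+38-17=65
Step 4: prey: 8+4-15=0; pred: 65+10-26=49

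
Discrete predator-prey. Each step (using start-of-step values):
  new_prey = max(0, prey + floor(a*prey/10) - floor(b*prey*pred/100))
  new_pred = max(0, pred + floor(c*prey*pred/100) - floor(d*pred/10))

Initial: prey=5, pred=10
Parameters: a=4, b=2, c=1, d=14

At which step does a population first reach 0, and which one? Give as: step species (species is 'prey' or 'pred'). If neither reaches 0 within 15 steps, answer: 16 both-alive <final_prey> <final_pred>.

Step 1: prey: 5+2-1=6; pred: 10+0-14=0
First extinction: pred at step 1

Answer: 1 pred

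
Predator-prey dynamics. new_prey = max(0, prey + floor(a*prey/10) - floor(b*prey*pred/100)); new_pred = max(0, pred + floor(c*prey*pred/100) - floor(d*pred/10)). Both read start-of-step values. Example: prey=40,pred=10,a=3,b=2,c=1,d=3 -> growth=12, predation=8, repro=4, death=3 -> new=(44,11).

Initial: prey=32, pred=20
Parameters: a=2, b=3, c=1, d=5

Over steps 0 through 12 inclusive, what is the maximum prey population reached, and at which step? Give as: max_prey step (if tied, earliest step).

Answer: 37 12

Derivation:
Step 1: prey: 32+6-19=19; pred: 20+6-10=16
Step 2: prey: 19+3-9=13; pred: 16+3-8=11
Step 3: prey: 13+2-4=11; pred: 11+1-5=7
Step 4: prey: 11+2-2=11; pred: 7+0-3=4
Step 5: prey: 11+2-1=12; pred: 4+0-2=2
Step 6: prey: 12+2-0=14; pred: 2+0-1=1
Step 7: prey: 14+2-0=16; pred: 1+0-0=1
Step 8: prey: 16+3-0=19; pred: 1+0-0=1
Step 9: prey: 19+3-0=22; pred: 1+0-0=1
Step 10: prey: 22+4-0=26; pred: 1+0-0=1
Step 11: prey: 26+5-0=31; pred: 1+0-0=1
Step 12: prey: 31+6-0=37; pred: 1+0-0=1
Max prey = 37 at step 12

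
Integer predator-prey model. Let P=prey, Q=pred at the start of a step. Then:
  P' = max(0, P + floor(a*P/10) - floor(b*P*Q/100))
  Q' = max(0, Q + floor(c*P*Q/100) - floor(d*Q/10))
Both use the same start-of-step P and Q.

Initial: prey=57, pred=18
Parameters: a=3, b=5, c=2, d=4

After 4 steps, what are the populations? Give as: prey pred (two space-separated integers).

Step 1: prey: 57+17-51=23; pred: 18+20-7=31
Step 2: prey: 23+6-35=0; pred: 31+14-12=33
Step 3: prey: 0+0-0=0; pred: 33+0-13=20
Step 4: prey: 0+0-0=0; pred: 20+0-8=12

Answer: 0 12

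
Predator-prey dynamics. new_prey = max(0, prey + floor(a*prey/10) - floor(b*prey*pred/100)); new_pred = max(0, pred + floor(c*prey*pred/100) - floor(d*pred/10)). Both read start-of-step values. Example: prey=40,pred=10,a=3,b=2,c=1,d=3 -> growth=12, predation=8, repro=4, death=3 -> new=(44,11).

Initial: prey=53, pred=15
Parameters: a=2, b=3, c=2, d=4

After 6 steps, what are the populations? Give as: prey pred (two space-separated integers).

Answer: 0 9

Derivation:
Step 1: prey: 53+10-23=40; pred: 15+15-6=24
Step 2: prey: 40+8-28=20; pred: 24+19-9=34
Step 3: prey: 20+4-20=4; pred: 34+13-13=34
Step 4: prey: 4+0-4=0; pred: 34+2-13=23
Step 5: prey: 0+0-0=0; pred: 23+0-9=14
Step 6: prey: 0+0-0=0; pred: 14+0-5=9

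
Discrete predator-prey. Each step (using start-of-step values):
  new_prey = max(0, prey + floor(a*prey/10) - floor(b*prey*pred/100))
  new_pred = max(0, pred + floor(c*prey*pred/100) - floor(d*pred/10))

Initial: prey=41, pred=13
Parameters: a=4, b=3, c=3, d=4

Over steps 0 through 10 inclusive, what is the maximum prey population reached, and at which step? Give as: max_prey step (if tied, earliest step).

Answer: 42 1

Derivation:
Step 1: prey: 41+16-15=42; pred: 13+15-5=23
Step 2: prey: 42+16-28=30; pred: 23+28-9=42
Step 3: prey: 30+12-37=5; pred: 42+37-16=63
Step 4: prey: 5+2-9=0; pred: 63+9-25=47
Step 5: prey: 0+0-0=0; pred: 47+0-18=29
Step 6: prey: 0+0-0=0; pred: 29+0-11=18
Step 7: prey: 0+0-0=0; pred: 18+0-7=11
Step 8: prey: 0+0-0=0; pred: 11+0-4=7
Step 9: prey: 0+0-0=0; pred: 7+0-2=5
Step 10: prey: 0+0-0=0; pred: 5+0-2=3
Max prey = 42 at step 1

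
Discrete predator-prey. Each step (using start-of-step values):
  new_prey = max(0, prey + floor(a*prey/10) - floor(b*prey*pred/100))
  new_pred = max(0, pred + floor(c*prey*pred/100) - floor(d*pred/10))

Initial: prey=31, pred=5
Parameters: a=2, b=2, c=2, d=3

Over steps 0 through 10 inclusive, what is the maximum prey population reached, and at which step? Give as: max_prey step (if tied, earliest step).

Step 1: prey: 31+6-3=34; pred: 5+3-1=7
Step 2: prey: 34+6-4=36; pred: 7+4-2=9
Step 3: prey: 36+7-6=37; pred: 9+6-2=13
Step 4: prey: 37+7-9=35; pred: 13+9-3=19
Step 5: prey: 35+7-13=29; pred: 19+13-5=27
Step 6: prey: 29+5-15=19; pred: 27+15-8=34
Step 7: prey: 19+3-12=10; pred: 34+12-10=36
Step 8: prey: 10+2-7=5; pred: 36+7-10=33
Step 9: prey: 5+1-3=3; pred: 33+3-9=27
Step 10: prey: 3+0-1=2; pred: 27+1-8=20
Max prey = 37 at step 3

Answer: 37 3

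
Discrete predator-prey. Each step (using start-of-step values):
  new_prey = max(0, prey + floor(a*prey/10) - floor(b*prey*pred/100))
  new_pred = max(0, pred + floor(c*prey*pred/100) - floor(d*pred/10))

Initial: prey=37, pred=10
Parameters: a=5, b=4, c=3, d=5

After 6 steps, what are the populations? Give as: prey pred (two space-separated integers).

Answer: 0 10

Derivation:
Step 1: prey: 37+18-14=41; pred: 10+11-5=16
Step 2: prey: 41+20-26=35; pred: 16+19-8=27
Step 3: prey: 35+17-37=15; pred: 27+28-13=42
Step 4: prey: 15+7-25=0; pred: 42+18-21=39
Step 5: prey: 0+0-0=0; pred: 39+0-19=20
Step 6: prey: 0+0-0=0; pred: 20+0-10=10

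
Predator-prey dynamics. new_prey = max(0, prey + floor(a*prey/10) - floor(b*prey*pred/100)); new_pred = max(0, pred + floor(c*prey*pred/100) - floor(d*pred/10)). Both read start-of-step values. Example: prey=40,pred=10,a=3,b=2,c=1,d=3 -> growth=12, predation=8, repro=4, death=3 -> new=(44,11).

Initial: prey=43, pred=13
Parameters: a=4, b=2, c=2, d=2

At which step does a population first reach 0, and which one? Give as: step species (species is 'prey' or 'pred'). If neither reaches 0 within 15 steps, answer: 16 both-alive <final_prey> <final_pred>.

Step 1: prey: 43+17-11=49; pred: 13+11-2=22
Step 2: prey: 49+19-21=47; pred: 22+21-4=39
Step 3: prey: 47+18-36=29; pred: 39+36-7=68
Step 4: prey: 29+11-39=1; pred: 68+39-13=94
Step 5: prey: 1+0-1=0; pred: 94+1-18=77
First extinction: prey at step 5

Answer: 5 prey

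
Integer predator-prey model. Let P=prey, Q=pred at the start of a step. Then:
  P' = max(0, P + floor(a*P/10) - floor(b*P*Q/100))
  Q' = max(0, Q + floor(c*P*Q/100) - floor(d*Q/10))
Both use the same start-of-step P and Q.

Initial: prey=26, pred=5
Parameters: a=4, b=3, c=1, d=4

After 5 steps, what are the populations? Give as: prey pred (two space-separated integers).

Answer: 89 6

Derivation:
Step 1: prey: 26+10-3=33; pred: 5+1-2=4
Step 2: prey: 33+13-3=43; pred: 4+1-1=4
Step 3: prey: 43+17-5=55; pred: 4+1-1=4
Step 4: prey: 55+22-6=71; pred: 4+2-1=5
Step 5: prey: 71+28-10=89; pred: 5+3-2=6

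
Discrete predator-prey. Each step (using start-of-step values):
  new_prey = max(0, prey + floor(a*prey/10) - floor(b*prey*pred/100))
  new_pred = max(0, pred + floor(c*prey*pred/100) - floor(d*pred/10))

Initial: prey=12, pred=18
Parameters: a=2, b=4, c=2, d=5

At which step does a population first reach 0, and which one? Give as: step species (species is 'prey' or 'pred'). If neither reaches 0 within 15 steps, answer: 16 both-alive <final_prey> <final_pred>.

Answer: 16 both-alive 3 1

Derivation:
Step 1: prey: 12+2-8=6; pred: 18+4-9=13
Step 2: prey: 6+1-3=4; pred: 13+1-6=8
Step 3: prey: 4+0-1=3; pred: 8+0-4=4
Step 4: prey: 3+0-0=3; pred: 4+0-2=2
Step 5: prey: 3+0-0=3; pred: 2+0-1=1
Step 6: prey: 3+0-0=3; pred: 1+0-0=1
Steps 7-15: state stable at prey=3, pred=1 (no change)
No extinction within 15 steps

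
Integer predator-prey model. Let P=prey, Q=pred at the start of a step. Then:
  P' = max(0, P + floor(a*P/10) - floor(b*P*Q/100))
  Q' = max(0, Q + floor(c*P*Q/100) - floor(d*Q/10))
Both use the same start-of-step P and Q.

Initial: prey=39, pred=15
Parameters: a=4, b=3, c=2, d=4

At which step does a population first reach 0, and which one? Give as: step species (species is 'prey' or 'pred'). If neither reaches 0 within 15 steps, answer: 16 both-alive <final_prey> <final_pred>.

Step 1: prey: 39+15-17=37; pred: 15+11-6=20
Step 2: prey: 37+14-22=29; pred: 20+14-8=26
Step 3: prey: 29+11-22=18; pred: 26+15-10=31
Step 4: prey: 18+7-16=9; pred: 31+11-12=30
Step 5: prey: 9+3-8=4; pred: 30+5-12=23
Step 6: prey: 4+1-2=3; pred: 23+1-9=15
Step 7: prey: 3+1-1=3; pred: 15+0-6=9
Step 8: prey: 3+1-0=4; pred: 9+0-3=6
Step 9: prey: 4+1-0=5; pred: 6+0-2=4
Step 10: prey: 5+2-0=7; pred: 4+0-1=3
Step 11: prey: 7+2-0=9; pred: 3+0-1=2
Step 12: prey: 9+3-0=12; pred: 2+0-0=2
Step 13: prey: 12+4-0=16; pred: 2+0-0=2
Step 14: prey: 16+6-0=22; pred: 2+0-0=2
Step 15: prey: 22+8-1=29; pred: 2+0-0=2
No extinction within 15 steps

Answer: 16 both-alive 29 2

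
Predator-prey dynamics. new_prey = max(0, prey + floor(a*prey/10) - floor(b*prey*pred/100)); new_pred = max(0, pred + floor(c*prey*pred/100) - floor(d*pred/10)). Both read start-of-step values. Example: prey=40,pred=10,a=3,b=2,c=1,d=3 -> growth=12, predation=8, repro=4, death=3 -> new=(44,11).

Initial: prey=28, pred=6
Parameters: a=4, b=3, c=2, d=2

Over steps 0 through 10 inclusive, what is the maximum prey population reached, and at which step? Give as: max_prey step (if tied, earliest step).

Step 1: prey: 28+11-5=34; pred: 6+3-1=8
Step 2: prey: 34+13-8=39; pred: 8+5-1=12
Step 3: prey: 39+15-14=40; pred: 12+9-2=19
Step 4: prey: 40+16-22=34; pred: 19+15-3=31
Step 5: prey: 34+13-31=16; pred: 31+21-6=46
Step 6: prey: 16+6-22=0; pred: 46+14-9=51
Step 7: prey: 0+0-0=0; pred: 51+0-10=41
Step 8: prey: 0+0-0=0; pred: 41+0-8=33
Step 9: prey: 0+0-0=0; pred: 33+0-6=27
Step 10: prey: 0+0-0=0; pred: 27+0-5=22
Max prey = 40 at step 3

Answer: 40 3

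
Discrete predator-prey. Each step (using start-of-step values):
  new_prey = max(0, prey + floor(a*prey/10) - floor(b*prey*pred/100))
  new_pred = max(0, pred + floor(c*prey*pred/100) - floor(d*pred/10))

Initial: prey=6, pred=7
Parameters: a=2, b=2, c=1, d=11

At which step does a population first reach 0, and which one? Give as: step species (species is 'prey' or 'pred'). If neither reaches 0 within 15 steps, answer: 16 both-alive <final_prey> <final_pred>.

Answer: 1 pred

Derivation:
Step 1: prey: 6+1-0=7; pred: 7+0-7=0
First extinction: pred at step 1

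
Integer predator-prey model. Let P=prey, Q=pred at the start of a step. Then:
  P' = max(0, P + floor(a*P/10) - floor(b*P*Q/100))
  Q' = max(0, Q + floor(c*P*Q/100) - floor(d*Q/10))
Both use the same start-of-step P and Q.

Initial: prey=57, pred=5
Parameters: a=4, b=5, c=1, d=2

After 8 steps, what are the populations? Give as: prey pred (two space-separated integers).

Answer: 0 19

Derivation:
Step 1: prey: 57+22-14=65; pred: 5+2-1=6
Step 2: prey: 65+26-19=72; pred: 6+3-1=8
Step 3: prey: 72+28-28=72; pred: 8+5-1=12
Step 4: prey: 72+28-43=57; pred: 12+8-2=18
Step 5: prey: 57+22-51=28; pred: 18+10-3=25
Step 6: prey: 28+11-35=4; pred: 25+7-5=27
Step 7: prey: 4+1-5=0; pred: 27+1-5=23
Step 8: prey: 0+0-0=0; pred: 23+0-4=19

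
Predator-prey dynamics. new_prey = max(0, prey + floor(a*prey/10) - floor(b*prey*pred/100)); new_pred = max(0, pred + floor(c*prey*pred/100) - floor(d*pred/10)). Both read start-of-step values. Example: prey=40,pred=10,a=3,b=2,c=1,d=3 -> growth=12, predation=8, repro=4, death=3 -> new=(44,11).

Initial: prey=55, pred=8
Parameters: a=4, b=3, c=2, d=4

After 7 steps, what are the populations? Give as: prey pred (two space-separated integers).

Step 1: prey: 55+22-13=64; pred: 8+8-3=13
Step 2: prey: 64+25-24=65; pred: 13+16-5=24
Step 3: prey: 65+26-46=45; pred: 24+31-9=46
Step 4: prey: 45+18-62=1; pred: 46+41-18=69
Step 5: prey: 1+0-2=0; pred: 69+1-27=43
Step 6: prey: 0+0-0=0; pred: 43+0-17=26
Step 7: prey: 0+0-0=0; pred: 26+0-10=16

Answer: 0 16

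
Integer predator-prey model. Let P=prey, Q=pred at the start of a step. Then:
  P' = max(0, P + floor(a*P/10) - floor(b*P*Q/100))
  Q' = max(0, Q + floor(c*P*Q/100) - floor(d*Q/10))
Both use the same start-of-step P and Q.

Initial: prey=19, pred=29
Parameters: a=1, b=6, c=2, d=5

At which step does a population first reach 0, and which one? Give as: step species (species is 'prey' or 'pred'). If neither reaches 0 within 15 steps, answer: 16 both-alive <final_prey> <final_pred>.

Answer: 1 prey

Derivation:
Step 1: prey: 19+1-33=0; pred: 29+11-14=26
First extinction: prey at step 1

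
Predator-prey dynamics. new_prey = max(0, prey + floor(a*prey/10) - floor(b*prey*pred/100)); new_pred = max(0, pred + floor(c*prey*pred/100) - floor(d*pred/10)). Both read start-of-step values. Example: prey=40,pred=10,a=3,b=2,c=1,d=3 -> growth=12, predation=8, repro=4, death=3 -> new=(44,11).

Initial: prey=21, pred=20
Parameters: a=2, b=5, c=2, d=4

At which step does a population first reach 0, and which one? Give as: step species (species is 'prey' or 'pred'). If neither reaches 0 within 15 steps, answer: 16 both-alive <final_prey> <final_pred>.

Answer: 2 prey

Derivation:
Step 1: prey: 21+4-21=4; pred: 20+8-8=20
Step 2: prey: 4+0-4=0; pred: 20+1-8=13
First extinction: prey at step 2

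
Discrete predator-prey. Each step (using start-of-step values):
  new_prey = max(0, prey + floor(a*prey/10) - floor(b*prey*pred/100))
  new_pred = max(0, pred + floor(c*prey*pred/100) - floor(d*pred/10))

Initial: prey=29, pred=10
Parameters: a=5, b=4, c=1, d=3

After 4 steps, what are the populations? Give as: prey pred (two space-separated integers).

Answer: 47 11

Derivation:
Step 1: prey: 29+14-11=32; pred: 10+2-3=9
Step 2: prey: 32+16-11=37; pred: 9+2-2=9
Step 3: prey: 37+18-13=42; pred: 9+3-2=10
Step 4: prey: 42+21-16=47; pred: 10+4-3=11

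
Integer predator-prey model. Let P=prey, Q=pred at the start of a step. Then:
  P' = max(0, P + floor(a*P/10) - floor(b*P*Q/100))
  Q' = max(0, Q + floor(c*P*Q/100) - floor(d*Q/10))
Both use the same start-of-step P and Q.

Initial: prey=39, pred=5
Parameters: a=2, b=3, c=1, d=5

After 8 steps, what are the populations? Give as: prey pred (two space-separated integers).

Answer: 82 5

Derivation:
Step 1: prey: 39+7-5=41; pred: 5+1-2=4
Step 2: prey: 41+8-4=45; pred: 4+1-2=3
Step 3: prey: 45+9-4=50; pred: 3+1-1=3
Step 4: prey: 50+10-4=56; pred: 3+1-1=3
Step 5: prey: 56+11-5=62; pred: 3+1-1=3
Step 6: prey: 62+12-5=69; pred: 3+1-1=3
Step 7: prey: 69+13-6=76; pred: 3+2-1=4
Step 8: prey: 76+15-9=82; pred: 4+3-2=5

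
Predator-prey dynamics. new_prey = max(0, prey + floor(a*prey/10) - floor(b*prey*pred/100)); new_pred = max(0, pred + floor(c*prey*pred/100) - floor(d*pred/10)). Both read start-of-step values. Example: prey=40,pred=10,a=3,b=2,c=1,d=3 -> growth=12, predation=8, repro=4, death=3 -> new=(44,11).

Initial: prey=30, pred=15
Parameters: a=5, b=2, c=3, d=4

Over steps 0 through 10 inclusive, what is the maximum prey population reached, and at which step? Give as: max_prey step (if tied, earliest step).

Step 1: prey: 30+15-9=36; pred: 15+13-6=22
Step 2: prey: 36+18-15=39; pred: 22+23-8=37
Step 3: prey: 39+19-28=30; pred: 37+43-14=66
Step 4: prey: 30+15-39=6; pred: 66+59-26=99
Step 5: prey: 6+3-11=0; pred: 99+17-39=77
Step 6: prey: 0+0-0=0; pred: 77+0-30=47
Step 7: prey: 0+0-0=0; pred: 47+0-18=29
Step 8: prey: 0+0-0=0; pred: 29+0-11=18
Step 9: prey: 0+0-0=0; pred: 18+0-7=11
Step 10: prey: 0+0-0=0; pred: 11+0-4=7
Max prey = 39 at step 2

Answer: 39 2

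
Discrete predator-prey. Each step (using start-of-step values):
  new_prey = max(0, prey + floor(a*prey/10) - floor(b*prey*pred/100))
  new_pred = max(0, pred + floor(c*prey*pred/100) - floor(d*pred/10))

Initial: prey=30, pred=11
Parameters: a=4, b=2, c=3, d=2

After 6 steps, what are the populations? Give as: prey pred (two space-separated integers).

Step 1: prey: 30+12-6=36; pred: 11+9-2=18
Step 2: prey: 36+14-12=38; pred: 18+19-3=34
Step 3: prey: 38+15-25=28; pred: 34+38-6=66
Step 4: prey: 28+11-36=3; pred: 66+55-13=108
Step 5: prey: 3+1-6=0; pred: 108+9-21=96
Step 6: prey: 0+0-0=0; pred: 96+0-19=77

Answer: 0 77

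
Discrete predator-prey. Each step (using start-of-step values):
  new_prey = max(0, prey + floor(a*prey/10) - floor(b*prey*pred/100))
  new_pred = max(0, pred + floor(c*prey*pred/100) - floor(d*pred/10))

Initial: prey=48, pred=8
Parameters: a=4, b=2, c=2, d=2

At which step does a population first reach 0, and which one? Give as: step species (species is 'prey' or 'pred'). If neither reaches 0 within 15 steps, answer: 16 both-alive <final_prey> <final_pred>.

Step 1: prey: 48+19-7=60; pred: 8+7-1=14
Step 2: prey: 60+24-16=68; pred: 14+16-2=28
Step 3: prey: 68+27-38=57; pred: 28+38-5=61
Step 4: prey: 57+22-69=10; pred: 61+69-12=118
Step 5: prey: 10+4-23=0; pred: 118+23-23=118
First extinction: prey at step 5

Answer: 5 prey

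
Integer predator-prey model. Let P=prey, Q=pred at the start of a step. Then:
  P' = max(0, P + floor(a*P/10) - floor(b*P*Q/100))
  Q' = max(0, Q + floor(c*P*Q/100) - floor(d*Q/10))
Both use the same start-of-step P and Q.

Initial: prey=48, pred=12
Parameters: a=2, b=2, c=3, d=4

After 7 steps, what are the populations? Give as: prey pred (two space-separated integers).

Step 1: prey: 48+9-11=46; pred: 12+17-4=25
Step 2: prey: 46+9-23=32; pred: 25+34-10=49
Step 3: prey: 32+6-31=7; pred: 49+47-19=77
Step 4: prey: 7+1-10=0; pred: 77+16-30=63
Step 5: prey: 0+0-0=0; pred: 63+0-25=38
Step 6: prey: 0+0-0=0; pred: 38+0-15=23
Step 7: prey: 0+0-0=0; pred: 23+0-9=14

Answer: 0 14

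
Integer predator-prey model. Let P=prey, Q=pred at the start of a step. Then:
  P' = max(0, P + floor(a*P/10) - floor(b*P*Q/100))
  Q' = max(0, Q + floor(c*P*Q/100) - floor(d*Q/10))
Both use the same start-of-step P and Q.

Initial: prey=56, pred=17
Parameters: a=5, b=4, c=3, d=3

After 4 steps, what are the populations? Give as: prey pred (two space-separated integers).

Step 1: prey: 56+28-38=46; pred: 17+28-5=40
Step 2: prey: 46+23-73=0; pred: 40+55-12=83
Step 3: prey: 0+0-0=0; pred: 83+0-24=59
Step 4: prey: 0+0-0=0; pred: 59+0-17=42

Answer: 0 42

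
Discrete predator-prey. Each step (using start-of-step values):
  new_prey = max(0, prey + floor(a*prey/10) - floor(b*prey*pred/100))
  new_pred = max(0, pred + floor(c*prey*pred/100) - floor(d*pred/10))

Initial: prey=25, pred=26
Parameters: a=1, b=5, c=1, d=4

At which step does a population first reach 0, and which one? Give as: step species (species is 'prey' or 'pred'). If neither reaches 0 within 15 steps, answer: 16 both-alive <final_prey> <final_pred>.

Answer: 1 prey

Derivation:
Step 1: prey: 25+2-32=0; pred: 26+6-10=22
First extinction: prey at step 1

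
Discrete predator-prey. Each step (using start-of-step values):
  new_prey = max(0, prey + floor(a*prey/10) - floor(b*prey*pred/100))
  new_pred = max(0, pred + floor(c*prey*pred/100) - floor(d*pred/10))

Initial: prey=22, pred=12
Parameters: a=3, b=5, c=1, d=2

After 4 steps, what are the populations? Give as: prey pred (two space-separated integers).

Step 1: prey: 22+6-13=15; pred: 12+2-2=12
Step 2: prey: 15+4-9=10; pred: 12+1-2=11
Step 3: prey: 10+3-5=8; pred: 11+1-2=10
Step 4: prey: 8+2-4=6; pred: 10+0-2=8

Answer: 6 8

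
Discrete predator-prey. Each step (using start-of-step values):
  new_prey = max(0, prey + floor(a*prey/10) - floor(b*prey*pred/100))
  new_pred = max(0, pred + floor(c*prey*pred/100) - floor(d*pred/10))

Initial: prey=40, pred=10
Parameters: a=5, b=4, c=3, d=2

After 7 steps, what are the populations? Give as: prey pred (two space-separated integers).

Answer: 0 32

Derivation:
Step 1: prey: 40+20-16=44; pred: 10+12-2=20
Step 2: prey: 44+22-35=31; pred: 20+26-4=42
Step 3: prey: 31+15-52=0; pred: 42+39-8=73
Step 4: prey: 0+0-0=0; pred: 73+0-14=59
Step 5: prey: 0+0-0=0; pred: 59+0-11=48
Step 6: prey: 0+0-0=0; pred: 48+0-9=39
Step 7: prey: 0+0-0=0; pred: 39+0-7=32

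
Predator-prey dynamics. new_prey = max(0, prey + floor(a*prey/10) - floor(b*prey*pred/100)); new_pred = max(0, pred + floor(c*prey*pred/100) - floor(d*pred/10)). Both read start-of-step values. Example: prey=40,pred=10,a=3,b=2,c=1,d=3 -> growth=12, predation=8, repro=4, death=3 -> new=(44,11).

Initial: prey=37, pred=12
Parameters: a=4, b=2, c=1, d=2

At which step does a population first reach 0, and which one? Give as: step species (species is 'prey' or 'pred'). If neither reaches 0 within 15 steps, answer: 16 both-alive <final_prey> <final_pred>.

Step 1: prey: 37+14-8=43; pred: 12+4-2=14
Step 2: prey: 43+17-12=48; pred: 14+6-2=18
Step 3: prey: 48+19-17=50; pred: 18+8-3=23
Step 4: prey: 50+20-23=47; pred: 23+11-4=30
Step 5: prey: 47+18-28=37; pred: 30+14-6=38
Step 6: prey: 37+14-28=23; pred: 38+14-7=45
Step 7: prey: 23+9-20=12; pred: 45+10-9=46
Step 8: prey: 12+4-11=5; pred: 46+5-9=42
Step 9: prey: 5+2-4=3; pred: 42+2-8=36
Step 10: prey: 3+1-2=2; pred: 36+1-7=30
Step 11: prey: 2+0-1=1; pred: 30+0-6=24
Step 12: prey: 1+0-0=1; pred: 24+0-4=20
Step 13: prey: 1+0-0=1; pred: 20+0-4=16
Step 14: prey: 1+0-0=1; pred: 16+0-3=13
Step 15: prey: 1+0-0=1; pred: 13+0-2=11
No extinction within 15 steps

Answer: 16 both-alive 1 11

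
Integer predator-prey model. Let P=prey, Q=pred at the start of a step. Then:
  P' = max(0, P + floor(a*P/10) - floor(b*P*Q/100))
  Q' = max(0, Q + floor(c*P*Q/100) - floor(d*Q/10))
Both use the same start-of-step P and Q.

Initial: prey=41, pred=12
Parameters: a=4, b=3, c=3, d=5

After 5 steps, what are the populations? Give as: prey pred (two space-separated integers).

Step 1: prey: 41+16-14=43; pred: 12+14-6=20
Step 2: prey: 43+17-25=35; pred: 20+25-10=35
Step 3: prey: 35+14-36=13; pred: 35+36-17=54
Step 4: prey: 13+5-21=0; pred: 54+21-27=48
Step 5: prey: 0+0-0=0; pred: 48+0-24=24

Answer: 0 24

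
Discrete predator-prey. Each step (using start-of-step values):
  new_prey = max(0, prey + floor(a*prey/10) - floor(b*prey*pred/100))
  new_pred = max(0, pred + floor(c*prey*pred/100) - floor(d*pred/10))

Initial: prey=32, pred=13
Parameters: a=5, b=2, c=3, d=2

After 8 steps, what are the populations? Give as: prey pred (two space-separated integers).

Answer: 0 61

Derivation:
Step 1: prey: 32+16-8=40; pred: 13+12-2=23
Step 2: prey: 40+20-18=42; pred: 23+27-4=46
Step 3: prey: 42+21-38=25; pred: 46+57-9=94
Step 4: prey: 25+12-47=0; pred: 94+70-18=146
Step 5: prey: 0+0-0=0; pred: 146+0-29=117
Step 6: prey: 0+0-0=0; pred: 117+0-23=94
Step 7: prey: 0+0-0=0; pred: 94+0-18=76
Step 8: prey: 0+0-0=0; pred: 76+0-15=61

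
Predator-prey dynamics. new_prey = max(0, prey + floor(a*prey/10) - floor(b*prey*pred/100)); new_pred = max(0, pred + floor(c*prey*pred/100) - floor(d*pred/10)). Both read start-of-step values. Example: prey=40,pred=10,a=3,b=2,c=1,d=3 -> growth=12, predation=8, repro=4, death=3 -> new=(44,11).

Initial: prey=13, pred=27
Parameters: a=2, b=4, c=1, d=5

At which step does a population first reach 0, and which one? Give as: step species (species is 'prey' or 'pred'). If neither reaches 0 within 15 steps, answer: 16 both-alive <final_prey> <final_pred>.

Step 1: prey: 13+2-14=1; pred: 27+3-13=17
Step 2: prey: 1+0-0=1; pred: 17+0-8=9
Step 3: prey: 1+0-0=1; pred: 9+0-4=5
Step 4: prey: 1+0-0=1; pred: 5+0-2=3
Step 5: prey: 1+0-0=1; pred: 3+0-1=2
Step 6: prey: 1+0-0=1; pred: 2+0-1=1
Step 7: prey: 1+0-0=1; pred: 1+0-0=1
Steps 8-15: state stable at prey=1, pred=1 (no change)
No extinction within 15 steps

Answer: 16 both-alive 1 1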